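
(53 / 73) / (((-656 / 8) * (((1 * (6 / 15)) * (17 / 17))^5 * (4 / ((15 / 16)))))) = -2484375 / 12259328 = -0.20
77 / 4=19.25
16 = 16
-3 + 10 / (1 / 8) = 77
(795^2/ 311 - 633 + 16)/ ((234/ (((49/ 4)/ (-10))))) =-10783381/ 1455480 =-7.41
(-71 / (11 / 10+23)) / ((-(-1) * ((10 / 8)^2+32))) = -11360 / 129417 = -0.09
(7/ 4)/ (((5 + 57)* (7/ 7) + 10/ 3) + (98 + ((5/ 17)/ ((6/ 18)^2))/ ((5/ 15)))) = 357/ 34940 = 0.01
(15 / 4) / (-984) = -0.00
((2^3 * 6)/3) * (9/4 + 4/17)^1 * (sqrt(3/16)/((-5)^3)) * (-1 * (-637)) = -107653 * sqrt(3)/2125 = -87.75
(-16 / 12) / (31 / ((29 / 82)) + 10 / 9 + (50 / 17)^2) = -0.01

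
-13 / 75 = -0.17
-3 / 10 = -0.30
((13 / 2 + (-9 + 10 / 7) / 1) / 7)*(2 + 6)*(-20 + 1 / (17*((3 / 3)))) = 20340 / 833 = 24.42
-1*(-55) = 55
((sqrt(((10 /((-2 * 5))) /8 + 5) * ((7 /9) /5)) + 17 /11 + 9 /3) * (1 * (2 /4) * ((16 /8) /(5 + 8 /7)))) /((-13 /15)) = -5250 /6149 -7 * sqrt(2730) /2236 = -1.02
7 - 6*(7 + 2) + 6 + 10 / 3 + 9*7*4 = 643 / 3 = 214.33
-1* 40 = -40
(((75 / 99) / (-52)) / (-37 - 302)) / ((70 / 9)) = 5 / 904904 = 0.00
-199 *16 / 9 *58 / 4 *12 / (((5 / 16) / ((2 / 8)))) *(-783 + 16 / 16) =577654016 / 15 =38510267.73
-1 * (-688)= 688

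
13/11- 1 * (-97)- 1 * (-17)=1267/11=115.18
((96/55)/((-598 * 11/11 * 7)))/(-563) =48/64809745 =0.00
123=123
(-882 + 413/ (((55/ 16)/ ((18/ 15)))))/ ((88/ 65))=-1318863/ 2420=-544.98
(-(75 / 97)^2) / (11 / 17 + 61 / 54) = -5163750 / 15346079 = -0.34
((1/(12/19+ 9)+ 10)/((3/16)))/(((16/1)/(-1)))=-1849/549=-3.37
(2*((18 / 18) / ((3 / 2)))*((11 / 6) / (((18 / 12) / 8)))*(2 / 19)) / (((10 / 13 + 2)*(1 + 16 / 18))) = 2288 / 8721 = 0.26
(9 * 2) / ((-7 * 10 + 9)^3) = -18 / 226981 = -0.00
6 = 6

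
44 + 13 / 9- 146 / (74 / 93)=-45968 / 333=-138.04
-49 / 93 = -0.53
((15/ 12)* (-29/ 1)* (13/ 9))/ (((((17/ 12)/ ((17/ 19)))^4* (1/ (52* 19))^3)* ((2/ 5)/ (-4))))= 1526665420800/ 19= 80350811621.05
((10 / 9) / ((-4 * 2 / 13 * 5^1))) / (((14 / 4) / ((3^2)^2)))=-117 / 14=-8.36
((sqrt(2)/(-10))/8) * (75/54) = -5 * sqrt(2)/288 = -0.02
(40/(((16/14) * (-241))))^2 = 1225/58081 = 0.02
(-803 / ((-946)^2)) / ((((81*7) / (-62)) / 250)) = 282875 / 11532213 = 0.02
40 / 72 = 5 / 9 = 0.56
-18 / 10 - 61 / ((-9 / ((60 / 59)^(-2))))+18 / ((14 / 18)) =6326947 / 226800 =27.90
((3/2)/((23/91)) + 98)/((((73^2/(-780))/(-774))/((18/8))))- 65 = 3239216630/122567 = 26428.13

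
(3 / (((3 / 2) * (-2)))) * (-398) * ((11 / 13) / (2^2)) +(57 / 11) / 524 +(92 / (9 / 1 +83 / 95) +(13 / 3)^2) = 35518402831 / 316287972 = 112.30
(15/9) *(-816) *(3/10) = -408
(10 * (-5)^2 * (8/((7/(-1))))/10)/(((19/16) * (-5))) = 640/133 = 4.81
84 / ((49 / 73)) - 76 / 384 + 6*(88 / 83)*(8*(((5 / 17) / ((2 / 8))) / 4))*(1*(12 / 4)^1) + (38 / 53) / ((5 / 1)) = 42714205241 / 251270880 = 169.99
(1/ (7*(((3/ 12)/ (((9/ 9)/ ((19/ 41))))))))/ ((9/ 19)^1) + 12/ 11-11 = -5063/ 693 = -7.31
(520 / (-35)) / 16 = -13 / 14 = -0.93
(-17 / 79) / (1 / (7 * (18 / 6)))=-357 / 79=-4.52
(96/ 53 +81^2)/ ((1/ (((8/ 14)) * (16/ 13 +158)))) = 2880024120/ 4823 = 597143.71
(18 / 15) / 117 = 2 / 195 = 0.01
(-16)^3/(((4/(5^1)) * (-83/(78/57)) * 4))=33280/1577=21.10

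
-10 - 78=-88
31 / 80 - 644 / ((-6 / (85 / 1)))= 2189693 / 240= 9123.72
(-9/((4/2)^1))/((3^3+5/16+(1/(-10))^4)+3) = -7500/50521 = -0.15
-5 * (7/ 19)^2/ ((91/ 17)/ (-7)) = 4165/ 4693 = 0.89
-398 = -398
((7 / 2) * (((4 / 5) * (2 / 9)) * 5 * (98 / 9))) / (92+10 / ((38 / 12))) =6517 / 18306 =0.36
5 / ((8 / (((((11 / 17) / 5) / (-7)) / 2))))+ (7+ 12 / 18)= 43759 / 5712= 7.66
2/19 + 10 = 192/19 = 10.11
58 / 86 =29 / 43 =0.67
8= 8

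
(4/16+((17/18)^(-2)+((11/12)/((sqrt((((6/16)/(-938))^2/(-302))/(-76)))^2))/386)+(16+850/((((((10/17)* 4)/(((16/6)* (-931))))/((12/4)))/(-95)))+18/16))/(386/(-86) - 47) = -309089415993281203/26673900048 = -11587709.91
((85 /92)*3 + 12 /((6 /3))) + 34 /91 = 76565 /8372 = 9.15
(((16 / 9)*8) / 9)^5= 34359738368 / 3486784401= 9.85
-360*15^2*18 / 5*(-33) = 9622800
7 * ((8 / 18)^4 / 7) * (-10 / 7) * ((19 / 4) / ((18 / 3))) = -6080 / 137781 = -0.04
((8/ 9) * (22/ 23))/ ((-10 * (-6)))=44/ 3105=0.01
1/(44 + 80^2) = 1/6444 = 0.00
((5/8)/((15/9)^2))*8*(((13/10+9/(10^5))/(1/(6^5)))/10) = 1819.71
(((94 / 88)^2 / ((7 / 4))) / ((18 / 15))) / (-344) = -11045 / 6992832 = -0.00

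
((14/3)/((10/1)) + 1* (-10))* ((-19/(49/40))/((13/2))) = 3344/147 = 22.75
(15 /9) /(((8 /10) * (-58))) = -25 /696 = -0.04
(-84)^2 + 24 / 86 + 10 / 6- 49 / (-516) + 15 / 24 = 2428181 / 344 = 7058.67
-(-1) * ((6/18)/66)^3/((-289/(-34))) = 1/65980332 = 0.00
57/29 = 1.97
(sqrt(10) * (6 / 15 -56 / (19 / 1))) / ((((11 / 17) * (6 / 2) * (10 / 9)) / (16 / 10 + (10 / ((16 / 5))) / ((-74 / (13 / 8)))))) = -5.72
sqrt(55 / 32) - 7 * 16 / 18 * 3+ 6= -38 / 3+ sqrt(110) / 8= -11.36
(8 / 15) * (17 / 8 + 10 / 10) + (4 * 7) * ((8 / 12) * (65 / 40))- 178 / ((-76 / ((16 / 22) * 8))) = 9536 / 209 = 45.63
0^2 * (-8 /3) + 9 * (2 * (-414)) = -7452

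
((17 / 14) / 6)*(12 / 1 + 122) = 1139 / 42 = 27.12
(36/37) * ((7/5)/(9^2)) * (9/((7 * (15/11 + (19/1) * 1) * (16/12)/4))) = 33/10360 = 0.00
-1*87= -87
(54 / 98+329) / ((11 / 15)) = 22020 / 49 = 449.39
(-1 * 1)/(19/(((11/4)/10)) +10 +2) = -11/892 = -0.01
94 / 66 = 47 / 33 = 1.42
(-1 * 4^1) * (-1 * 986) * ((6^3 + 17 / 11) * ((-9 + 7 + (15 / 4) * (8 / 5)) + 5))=84941928 / 11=7721993.45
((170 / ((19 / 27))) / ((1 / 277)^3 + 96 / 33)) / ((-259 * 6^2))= -59617282065 / 6693798783014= -0.01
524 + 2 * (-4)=516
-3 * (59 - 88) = 87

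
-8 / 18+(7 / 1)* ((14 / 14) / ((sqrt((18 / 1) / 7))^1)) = -4 / 9+7* sqrt(14) / 6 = 3.92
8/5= 1.60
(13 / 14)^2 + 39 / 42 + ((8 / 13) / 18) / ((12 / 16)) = 126337 / 68796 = 1.84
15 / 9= 5 / 3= 1.67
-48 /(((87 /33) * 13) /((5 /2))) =-1320 /377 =-3.50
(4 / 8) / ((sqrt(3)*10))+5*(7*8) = 280.03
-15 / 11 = -1.36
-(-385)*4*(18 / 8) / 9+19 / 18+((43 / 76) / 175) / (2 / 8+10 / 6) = 531427097 / 1376550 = 386.06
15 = 15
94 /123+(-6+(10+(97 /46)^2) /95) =-5.08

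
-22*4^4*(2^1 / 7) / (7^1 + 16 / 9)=-101376 / 553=-183.32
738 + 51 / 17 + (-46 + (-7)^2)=744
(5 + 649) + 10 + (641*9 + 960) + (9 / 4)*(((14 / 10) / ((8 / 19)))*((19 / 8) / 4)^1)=37874903 / 5120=7397.44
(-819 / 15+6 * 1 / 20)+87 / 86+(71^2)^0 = -11242 / 215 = -52.29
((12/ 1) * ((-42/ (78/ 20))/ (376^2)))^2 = 11025/ 13194657424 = 0.00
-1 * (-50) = 50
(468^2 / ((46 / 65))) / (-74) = -3559140 / 851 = -4182.30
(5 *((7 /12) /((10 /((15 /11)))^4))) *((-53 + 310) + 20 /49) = 1702755 /6559168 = 0.26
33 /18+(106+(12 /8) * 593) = 2992 /3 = 997.33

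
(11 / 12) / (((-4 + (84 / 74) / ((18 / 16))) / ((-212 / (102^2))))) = 21571 / 3454128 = 0.01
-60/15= -4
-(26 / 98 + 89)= -4374 / 49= -89.27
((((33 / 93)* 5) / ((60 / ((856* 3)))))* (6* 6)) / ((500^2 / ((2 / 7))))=10593 / 3390625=0.00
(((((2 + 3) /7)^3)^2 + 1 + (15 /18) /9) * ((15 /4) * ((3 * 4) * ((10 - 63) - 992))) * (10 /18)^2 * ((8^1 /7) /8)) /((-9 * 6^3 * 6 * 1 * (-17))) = -1016920980625 /79363165470624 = -0.01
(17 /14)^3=4913 /2744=1.79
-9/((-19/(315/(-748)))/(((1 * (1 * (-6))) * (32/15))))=9072/3553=2.55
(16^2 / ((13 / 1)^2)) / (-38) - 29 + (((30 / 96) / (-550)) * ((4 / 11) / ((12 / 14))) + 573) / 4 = 42599189123 / 372989760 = 114.21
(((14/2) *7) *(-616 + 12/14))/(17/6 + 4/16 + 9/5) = -1808520/293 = -6172.42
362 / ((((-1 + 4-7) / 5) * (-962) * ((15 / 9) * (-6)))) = -181 / 3848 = -0.05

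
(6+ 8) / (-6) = -7 / 3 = -2.33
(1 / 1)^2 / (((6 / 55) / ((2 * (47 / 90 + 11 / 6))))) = 1166 / 27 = 43.19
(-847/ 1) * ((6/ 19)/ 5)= -5082/ 95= -53.49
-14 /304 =-7 /152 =-0.05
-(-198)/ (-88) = -9/ 4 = -2.25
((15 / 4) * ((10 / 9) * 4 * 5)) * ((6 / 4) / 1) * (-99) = -12375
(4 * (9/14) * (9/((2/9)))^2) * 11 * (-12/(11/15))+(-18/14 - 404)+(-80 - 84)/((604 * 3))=-2408713178/3171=-759606.80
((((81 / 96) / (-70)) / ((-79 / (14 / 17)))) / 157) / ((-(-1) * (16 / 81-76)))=-2187 / 207140022400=-0.00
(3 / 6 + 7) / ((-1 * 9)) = -5 / 6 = -0.83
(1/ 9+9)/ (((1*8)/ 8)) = 82/ 9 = 9.11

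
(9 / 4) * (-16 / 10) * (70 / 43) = -252 / 43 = -5.86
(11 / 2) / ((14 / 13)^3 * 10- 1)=24167 / 50486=0.48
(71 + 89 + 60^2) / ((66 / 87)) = 4956.36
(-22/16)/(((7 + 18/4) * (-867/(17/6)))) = 11/28152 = 0.00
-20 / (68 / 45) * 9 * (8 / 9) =-1800 / 17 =-105.88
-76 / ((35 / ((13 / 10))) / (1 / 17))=-494 / 2975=-0.17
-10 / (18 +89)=-10 / 107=-0.09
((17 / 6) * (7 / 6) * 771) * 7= 214081 / 12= 17840.08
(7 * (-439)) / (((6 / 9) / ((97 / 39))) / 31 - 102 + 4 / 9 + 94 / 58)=2411773371 / 78424795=30.75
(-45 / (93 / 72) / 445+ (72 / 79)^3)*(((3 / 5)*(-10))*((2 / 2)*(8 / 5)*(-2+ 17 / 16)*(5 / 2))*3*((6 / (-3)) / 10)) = -12464479908 / 1360294601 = -9.16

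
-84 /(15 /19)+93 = -67 /5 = -13.40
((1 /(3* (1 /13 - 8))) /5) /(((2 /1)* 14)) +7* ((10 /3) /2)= 168229 /14420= 11.67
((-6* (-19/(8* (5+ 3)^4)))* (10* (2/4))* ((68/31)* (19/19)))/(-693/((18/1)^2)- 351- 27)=-513/5110784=-0.00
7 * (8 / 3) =56 / 3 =18.67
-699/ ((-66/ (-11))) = -233/ 2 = -116.50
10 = 10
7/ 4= 1.75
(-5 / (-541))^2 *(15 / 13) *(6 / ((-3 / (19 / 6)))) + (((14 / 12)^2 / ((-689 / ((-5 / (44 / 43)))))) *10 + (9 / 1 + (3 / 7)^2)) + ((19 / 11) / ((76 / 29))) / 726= 9.28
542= 542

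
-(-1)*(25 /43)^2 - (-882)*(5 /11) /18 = 459880 /20339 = 22.61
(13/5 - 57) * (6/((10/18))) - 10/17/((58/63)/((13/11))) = -79755399/135575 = -588.28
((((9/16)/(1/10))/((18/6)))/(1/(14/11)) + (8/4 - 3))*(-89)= -123.39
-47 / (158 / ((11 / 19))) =-517 / 3002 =-0.17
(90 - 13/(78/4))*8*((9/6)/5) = 1072/5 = 214.40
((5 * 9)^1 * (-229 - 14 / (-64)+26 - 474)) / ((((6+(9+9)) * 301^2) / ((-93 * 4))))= 30211515 / 5798464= 5.21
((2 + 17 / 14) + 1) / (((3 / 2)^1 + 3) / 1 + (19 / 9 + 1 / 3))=531 / 875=0.61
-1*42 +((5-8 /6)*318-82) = 1042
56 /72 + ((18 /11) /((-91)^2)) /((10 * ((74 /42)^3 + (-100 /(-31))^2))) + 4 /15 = 12344730332758 /11819408573115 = 1.04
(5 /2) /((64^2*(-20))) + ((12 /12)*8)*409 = 107216895 /32768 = 3272.00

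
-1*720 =-720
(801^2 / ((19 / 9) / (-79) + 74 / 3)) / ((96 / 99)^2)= 496778180679 / 17939456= 27691.93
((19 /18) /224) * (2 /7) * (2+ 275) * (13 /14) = 68419 /197568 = 0.35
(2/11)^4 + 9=131785/14641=9.00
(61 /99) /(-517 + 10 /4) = -122 /101871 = -0.00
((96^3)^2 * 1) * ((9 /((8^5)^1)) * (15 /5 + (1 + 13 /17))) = 17414258688 /17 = 1024368158.12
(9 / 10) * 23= 207 / 10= 20.70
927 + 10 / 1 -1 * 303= 634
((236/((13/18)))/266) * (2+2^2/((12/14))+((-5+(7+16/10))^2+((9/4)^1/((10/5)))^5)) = 9321381267/354099200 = 26.32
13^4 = 28561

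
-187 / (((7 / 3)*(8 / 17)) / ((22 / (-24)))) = 34969 / 224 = 156.11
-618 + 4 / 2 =-616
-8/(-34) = 4/17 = 0.24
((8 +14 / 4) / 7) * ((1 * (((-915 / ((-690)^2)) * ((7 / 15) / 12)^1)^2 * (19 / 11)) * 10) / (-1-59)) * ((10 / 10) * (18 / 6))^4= -494893 / 2312703360000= -0.00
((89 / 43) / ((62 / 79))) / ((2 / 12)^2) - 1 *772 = -902518 / 1333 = -677.06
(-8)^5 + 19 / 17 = -557037 / 17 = -32766.88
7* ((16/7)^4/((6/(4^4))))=8388608/1029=8152.19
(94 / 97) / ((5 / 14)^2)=18424 / 2425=7.60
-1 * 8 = -8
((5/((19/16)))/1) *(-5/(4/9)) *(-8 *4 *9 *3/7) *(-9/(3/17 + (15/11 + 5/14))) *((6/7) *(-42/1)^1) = 94226457600/94373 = 998447.20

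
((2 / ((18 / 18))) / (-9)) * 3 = -2 / 3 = -0.67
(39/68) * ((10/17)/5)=39/578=0.07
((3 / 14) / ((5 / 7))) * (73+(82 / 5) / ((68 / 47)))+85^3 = 1044055511 / 1700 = 614150.30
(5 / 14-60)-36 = -1339 / 14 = -95.64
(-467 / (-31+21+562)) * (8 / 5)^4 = -239104 / 43125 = -5.54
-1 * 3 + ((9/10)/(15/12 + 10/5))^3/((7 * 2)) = -5764209/1922375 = -3.00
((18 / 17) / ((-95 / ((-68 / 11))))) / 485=72 / 506825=0.00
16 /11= 1.45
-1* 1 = -1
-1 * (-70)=70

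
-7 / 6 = -1.17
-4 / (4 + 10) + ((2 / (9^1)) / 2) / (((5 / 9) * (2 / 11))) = 57 / 70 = 0.81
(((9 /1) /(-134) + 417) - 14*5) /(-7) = -49.56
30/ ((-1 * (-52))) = 15/ 26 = 0.58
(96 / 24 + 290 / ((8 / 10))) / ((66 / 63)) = 15393 / 44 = 349.84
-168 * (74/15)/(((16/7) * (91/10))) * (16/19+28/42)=-60.12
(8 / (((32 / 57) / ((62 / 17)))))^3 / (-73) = -5517084663 / 2869192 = -1922.87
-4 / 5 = -0.80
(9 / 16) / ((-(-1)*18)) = 1 / 32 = 0.03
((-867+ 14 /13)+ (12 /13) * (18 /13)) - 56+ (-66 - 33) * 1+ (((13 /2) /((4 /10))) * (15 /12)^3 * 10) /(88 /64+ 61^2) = -82097410855 /80522416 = -1019.56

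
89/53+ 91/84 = 1757/636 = 2.76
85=85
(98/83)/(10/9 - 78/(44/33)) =-1764/85739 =-0.02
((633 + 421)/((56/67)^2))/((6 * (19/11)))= 26022733/178752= 145.58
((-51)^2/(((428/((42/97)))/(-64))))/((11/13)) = -22722336/114169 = -199.02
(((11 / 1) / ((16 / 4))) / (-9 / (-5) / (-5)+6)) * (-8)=-550 / 141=-3.90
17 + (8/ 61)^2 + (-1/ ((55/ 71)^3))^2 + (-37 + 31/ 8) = -9459494886005297/ 823997310125000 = -11.48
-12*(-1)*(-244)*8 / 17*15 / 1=-351360 / 17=-20668.24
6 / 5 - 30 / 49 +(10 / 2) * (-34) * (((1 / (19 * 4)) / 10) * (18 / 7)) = 117 / 9310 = 0.01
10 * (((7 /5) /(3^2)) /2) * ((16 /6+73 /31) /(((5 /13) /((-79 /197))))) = -3357263 /824445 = -4.07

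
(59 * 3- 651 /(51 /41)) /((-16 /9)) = 3312 /17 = 194.82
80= 80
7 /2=3.50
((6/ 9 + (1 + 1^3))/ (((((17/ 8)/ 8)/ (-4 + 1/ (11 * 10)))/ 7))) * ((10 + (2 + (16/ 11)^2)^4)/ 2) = -25036177573670144/ 601276661205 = -41638.37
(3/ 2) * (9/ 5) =27/ 10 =2.70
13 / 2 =6.50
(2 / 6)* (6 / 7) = 2 / 7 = 0.29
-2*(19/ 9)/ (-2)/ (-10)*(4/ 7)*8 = -304/ 315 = -0.97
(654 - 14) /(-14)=-320 /7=-45.71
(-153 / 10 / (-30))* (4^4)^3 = 213909504 / 25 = 8556380.16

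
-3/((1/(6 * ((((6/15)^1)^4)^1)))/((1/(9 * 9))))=-32/5625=-0.01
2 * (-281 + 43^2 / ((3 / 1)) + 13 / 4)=4063 / 6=677.17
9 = 9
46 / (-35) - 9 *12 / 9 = -466 / 35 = -13.31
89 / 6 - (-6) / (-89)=7885 / 534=14.77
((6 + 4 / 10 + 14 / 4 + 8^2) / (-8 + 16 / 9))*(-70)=6651 / 8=831.38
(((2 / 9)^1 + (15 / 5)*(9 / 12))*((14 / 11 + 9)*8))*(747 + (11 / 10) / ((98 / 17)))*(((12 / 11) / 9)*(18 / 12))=7364208079 / 266805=27601.46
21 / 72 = 7 / 24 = 0.29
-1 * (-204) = 204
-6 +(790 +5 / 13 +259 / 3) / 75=16642 / 2925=5.69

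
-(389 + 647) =-1036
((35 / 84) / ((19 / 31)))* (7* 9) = 3255 / 76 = 42.83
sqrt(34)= 5.83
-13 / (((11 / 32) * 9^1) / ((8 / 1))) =-3328 / 99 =-33.62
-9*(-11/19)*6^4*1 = 128304/19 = 6752.84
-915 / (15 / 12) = -732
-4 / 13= -0.31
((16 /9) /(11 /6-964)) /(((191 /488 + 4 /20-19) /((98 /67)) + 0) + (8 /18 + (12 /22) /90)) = 252510720 /1658408030057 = 0.00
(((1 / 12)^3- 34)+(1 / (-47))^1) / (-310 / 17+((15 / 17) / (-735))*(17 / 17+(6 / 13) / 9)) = 29920797725 / 16038833472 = 1.87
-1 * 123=-123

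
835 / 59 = 14.15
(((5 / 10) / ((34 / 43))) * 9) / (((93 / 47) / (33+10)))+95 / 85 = 263065 / 2108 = 124.79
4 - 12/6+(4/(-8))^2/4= 33/16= 2.06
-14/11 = -1.27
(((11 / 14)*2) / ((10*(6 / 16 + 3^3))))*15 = 44 / 511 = 0.09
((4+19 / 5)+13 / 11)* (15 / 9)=494 / 33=14.97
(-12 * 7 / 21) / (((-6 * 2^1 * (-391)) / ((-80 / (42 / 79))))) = 3160 / 24633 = 0.13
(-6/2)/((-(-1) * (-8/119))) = 357/8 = 44.62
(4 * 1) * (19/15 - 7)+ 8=-224/15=-14.93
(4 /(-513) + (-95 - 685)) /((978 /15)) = -1000360 /83619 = -11.96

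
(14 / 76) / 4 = 7 / 152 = 0.05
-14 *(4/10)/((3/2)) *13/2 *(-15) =364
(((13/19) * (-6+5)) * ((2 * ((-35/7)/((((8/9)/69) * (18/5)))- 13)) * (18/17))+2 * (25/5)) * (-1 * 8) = -478162/323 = -1480.38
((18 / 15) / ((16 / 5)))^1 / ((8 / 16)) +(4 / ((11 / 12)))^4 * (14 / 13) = 297842295 / 761332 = 391.21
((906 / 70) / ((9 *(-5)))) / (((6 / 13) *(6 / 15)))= -1963 / 1260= -1.56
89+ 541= 630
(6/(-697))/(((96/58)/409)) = -2.13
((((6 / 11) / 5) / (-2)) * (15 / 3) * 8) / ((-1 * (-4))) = -6 / 11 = -0.55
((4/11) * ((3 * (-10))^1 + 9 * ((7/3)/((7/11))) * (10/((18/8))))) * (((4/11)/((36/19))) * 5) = 133000/3267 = 40.71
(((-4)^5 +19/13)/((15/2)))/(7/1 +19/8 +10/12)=-30384/2275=-13.36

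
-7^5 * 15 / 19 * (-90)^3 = 183784545000 / 19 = 9672870789.47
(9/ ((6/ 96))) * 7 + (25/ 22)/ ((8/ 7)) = 177583/ 176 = 1008.99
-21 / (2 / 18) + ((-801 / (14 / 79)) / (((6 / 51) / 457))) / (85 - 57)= -491762727 / 784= -627248.38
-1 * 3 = -3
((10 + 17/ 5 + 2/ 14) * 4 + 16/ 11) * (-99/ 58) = -96372/ 1015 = -94.95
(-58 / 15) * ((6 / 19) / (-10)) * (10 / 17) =116 / 1615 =0.07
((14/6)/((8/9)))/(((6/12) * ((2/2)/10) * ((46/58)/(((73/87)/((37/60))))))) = 76650/851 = 90.07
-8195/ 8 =-1024.38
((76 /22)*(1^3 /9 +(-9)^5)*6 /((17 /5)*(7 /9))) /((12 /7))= -269982.89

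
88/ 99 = 0.89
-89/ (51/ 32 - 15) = 2848/ 429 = 6.64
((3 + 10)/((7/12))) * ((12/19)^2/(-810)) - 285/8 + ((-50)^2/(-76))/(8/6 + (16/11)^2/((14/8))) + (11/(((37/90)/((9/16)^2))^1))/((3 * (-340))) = -593066400833/12207229440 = -48.58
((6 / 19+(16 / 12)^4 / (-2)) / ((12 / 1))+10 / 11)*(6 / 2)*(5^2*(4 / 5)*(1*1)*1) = 816370 / 16929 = 48.22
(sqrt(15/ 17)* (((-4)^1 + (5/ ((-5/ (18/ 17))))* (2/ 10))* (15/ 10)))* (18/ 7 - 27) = 91827* sqrt(255)/ 10115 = 144.97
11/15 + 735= 11036/15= 735.73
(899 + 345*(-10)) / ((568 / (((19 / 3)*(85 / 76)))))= -31.81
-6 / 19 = -0.32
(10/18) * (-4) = -20/9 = -2.22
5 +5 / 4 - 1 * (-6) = 49 / 4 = 12.25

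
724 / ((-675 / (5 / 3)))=-724 / 405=-1.79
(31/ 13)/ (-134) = -31/ 1742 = -0.02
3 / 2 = 1.50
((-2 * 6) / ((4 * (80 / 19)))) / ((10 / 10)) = -57 / 80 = -0.71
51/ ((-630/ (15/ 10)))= -17/ 140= -0.12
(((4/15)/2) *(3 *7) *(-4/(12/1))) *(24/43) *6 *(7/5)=-4.38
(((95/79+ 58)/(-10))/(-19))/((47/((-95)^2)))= 444315/7426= 59.83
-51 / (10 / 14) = -357 / 5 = -71.40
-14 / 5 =-2.80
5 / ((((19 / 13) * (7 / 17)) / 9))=9945 / 133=74.77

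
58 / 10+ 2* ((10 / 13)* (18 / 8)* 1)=602 / 65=9.26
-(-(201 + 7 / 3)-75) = 835 / 3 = 278.33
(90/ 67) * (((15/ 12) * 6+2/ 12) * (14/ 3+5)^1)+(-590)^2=23329370/ 67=348199.55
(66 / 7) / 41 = 66 / 287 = 0.23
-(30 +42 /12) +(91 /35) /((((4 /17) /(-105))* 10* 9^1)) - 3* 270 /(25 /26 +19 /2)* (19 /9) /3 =-100.88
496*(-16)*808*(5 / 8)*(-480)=1923686400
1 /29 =0.03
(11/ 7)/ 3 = 11/ 21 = 0.52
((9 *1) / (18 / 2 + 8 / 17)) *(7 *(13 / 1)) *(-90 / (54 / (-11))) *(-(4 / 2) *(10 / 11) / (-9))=22100 / 69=320.29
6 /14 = 3 /7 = 0.43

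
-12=-12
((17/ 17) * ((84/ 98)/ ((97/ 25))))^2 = 22500/ 461041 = 0.05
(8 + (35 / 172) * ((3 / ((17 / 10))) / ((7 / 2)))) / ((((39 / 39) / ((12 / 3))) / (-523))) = -12390916 / 731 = -16950.64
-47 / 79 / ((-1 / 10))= 470 / 79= 5.95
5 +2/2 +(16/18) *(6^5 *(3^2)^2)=559878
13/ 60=0.22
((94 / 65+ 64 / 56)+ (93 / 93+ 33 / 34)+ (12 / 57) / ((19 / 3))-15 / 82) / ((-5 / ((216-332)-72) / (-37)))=-3511890856256 / 572428675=-6135.07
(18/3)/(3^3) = 2/9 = 0.22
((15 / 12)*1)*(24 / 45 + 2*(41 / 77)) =923 / 462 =2.00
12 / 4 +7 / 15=3.47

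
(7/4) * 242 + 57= 961/2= 480.50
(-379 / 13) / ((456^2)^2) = -379 / 562085941248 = -0.00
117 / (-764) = -117 / 764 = -0.15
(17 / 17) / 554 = 1 / 554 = 0.00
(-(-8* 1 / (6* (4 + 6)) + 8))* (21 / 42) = -59 / 15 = -3.93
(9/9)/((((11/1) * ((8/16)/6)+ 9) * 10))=6/595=0.01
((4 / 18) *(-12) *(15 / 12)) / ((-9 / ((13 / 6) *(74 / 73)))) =4810 / 5913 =0.81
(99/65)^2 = 9801/4225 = 2.32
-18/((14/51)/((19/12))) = -2907/28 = -103.82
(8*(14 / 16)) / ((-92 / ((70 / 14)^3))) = -875 / 92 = -9.51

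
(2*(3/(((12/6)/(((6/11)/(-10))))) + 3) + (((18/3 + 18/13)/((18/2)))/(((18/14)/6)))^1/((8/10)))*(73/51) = 293533/19305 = 15.21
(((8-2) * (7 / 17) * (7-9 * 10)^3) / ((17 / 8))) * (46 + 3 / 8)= -8909585034 / 289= -30829013.96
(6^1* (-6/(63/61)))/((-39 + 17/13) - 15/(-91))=3172/3415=0.93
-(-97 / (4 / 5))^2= -235225 / 16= -14701.56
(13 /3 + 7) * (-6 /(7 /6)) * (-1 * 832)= 339456 /7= 48493.71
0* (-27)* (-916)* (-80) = 0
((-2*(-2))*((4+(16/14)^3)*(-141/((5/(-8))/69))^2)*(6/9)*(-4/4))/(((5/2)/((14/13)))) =-121737955221504/79625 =-1528891117.38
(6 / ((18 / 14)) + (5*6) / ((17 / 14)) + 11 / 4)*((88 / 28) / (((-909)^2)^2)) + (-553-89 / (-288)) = -4310782370609627947 / 7799625083938464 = -552.69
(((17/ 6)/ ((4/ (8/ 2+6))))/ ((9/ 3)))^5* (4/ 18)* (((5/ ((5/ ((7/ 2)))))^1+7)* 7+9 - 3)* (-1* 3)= -235163815625/ 60466176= -3889.18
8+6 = 14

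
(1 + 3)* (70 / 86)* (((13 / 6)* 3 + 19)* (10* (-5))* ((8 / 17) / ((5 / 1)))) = -16800 / 43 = -390.70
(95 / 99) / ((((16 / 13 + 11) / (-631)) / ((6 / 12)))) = -779285 / 31482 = -24.75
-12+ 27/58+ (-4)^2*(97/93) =27799/5394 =5.15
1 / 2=0.50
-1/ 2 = -0.50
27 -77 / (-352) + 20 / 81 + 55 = 213751 / 2592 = 82.47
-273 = -273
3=3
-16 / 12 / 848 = -1 / 636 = -0.00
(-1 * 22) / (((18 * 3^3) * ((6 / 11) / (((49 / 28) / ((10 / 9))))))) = -847 / 6480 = -0.13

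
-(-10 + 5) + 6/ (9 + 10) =101/ 19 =5.32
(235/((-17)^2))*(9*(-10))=-21150/289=-73.18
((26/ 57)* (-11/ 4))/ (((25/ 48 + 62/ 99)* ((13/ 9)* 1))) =-26136/ 34523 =-0.76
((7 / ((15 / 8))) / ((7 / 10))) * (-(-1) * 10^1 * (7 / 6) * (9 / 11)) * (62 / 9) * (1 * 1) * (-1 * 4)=-138880 / 99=-1402.83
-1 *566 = -566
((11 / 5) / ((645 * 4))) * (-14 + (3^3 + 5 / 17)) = 1243 / 109650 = 0.01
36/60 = 0.60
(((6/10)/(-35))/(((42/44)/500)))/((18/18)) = -440/49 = -8.98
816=816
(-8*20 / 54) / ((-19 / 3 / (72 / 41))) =640 / 779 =0.82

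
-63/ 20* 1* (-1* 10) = 63/ 2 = 31.50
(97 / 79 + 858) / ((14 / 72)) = 349092 / 79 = 4418.89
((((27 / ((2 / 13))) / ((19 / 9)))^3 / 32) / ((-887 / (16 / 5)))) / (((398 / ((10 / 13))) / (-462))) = 560166980373 / 9685621336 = 57.83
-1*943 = -943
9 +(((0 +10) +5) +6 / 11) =24.55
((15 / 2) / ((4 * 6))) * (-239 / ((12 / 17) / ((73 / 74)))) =-1482995 / 14208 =-104.38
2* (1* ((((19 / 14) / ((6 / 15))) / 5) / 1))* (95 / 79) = 1805 / 1106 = 1.63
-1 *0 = 0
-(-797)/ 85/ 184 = 797/ 15640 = 0.05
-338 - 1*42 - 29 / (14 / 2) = -2689 / 7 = -384.14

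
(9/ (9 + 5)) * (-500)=-2250/ 7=-321.43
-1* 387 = -387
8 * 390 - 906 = 2214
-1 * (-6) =6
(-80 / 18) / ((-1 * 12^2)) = 5 / 162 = 0.03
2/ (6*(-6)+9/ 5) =-10/ 171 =-0.06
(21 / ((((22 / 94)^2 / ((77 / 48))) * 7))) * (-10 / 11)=-77315 / 968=-79.87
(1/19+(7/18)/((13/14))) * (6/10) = 1048/3705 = 0.28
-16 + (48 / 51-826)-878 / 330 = -2366633 / 2805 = -843.72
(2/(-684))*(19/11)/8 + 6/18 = 527/1584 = 0.33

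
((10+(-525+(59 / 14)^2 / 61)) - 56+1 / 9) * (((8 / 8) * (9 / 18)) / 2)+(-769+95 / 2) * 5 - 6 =-1616706815 / 430416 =-3756.15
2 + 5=7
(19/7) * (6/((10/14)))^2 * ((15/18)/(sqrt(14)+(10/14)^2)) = -195510/32989+1915998 * sqrt(14)/164945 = 37.54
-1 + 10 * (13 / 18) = 56 / 9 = 6.22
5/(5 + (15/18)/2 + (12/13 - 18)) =-780/1819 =-0.43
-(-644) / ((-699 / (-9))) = 1932 / 233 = 8.29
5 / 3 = 1.67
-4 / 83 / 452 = -1 / 9379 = -0.00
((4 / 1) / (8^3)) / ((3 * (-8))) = -1 / 3072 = -0.00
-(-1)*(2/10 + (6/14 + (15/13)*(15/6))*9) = 27317/910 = 30.02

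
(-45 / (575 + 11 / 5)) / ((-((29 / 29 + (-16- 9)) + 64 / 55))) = -4125 / 1208272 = -0.00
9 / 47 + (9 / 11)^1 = 522 / 517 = 1.01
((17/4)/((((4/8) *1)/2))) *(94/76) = 21.03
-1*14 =-14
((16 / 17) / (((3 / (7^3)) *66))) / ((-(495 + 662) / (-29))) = 79576 / 1947231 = 0.04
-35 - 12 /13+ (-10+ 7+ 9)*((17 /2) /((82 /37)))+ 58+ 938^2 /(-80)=-116758563 /10660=-10952.96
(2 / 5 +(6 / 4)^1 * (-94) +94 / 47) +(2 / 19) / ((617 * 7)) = -56868263 / 410305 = -138.60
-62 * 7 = -434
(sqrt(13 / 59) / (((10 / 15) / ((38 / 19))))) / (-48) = -sqrt(767) / 944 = -0.03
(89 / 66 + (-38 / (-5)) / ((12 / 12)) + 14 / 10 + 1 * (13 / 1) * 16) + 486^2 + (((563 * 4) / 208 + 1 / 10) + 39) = 2028863483 / 8580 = 236464.28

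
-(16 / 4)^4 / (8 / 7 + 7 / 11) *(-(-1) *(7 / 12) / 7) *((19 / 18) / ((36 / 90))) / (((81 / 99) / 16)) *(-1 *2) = 41198080 / 33291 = 1237.51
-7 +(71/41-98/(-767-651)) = -151135/29069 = -5.20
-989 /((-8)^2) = -989 /64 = -15.45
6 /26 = 3 /13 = 0.23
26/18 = 13/9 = 1.44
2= 2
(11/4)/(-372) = -11/1488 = -0.01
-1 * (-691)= 691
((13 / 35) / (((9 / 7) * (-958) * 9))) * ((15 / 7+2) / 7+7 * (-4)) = 17459 / 19011510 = 0.00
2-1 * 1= 1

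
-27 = -27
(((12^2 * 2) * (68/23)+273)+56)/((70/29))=787379/1610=489.06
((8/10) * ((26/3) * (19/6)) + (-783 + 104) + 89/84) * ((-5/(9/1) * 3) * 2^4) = 3306164/189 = 17492.93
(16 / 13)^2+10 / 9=3994 / 1521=2.63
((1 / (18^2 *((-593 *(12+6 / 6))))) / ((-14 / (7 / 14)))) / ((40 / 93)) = 31 / 932480640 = 0.00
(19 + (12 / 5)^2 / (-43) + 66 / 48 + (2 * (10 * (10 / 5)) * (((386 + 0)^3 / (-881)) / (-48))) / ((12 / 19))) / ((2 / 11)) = 64623237731987 / 136378800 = 473851.05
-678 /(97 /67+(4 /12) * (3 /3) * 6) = -15142 /77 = -196.65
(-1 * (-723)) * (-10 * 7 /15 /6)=-1687 /3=-562.33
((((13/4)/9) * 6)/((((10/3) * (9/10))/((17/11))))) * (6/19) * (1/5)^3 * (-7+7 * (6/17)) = -91/7125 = -0.01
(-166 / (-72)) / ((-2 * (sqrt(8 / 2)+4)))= -83 / 432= -0.19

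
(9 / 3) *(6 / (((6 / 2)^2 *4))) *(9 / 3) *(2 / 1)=3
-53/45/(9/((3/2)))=-53/270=-0.20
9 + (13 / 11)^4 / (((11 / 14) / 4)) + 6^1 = 4015181 / 161051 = 24.93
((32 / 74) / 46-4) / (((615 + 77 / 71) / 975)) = -117544050 / 18612221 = -6.32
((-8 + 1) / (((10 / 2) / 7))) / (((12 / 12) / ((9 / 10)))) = -441 / 50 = -8.82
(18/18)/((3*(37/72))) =0.65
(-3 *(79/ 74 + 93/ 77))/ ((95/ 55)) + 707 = 6919399/ 9842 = 703.05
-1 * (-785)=785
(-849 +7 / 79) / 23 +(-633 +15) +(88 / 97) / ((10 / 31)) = -574657062 / 881245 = -652.10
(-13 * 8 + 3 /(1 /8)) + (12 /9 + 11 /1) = -203 /3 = -67.67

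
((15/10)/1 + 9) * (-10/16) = -105/16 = -6.56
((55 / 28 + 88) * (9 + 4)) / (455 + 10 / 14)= 2977 / 1160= 2.57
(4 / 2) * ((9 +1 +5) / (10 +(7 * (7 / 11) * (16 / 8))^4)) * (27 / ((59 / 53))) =314269065 / 2725305167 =0.12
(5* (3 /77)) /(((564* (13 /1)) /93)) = 465 /188188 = 0.00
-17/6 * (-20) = 170/3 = 56.67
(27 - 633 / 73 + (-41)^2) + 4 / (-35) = 4341493 / 2555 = 1699.21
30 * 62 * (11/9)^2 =75020/27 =2778.52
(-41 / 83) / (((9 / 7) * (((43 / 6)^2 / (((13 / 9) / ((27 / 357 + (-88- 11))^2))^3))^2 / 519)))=-1932643054935154076358305395660298299 / 2472442872130605571088829698268280514361806806943706003800064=-0.00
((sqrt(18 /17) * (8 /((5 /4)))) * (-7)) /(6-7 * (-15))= -224 * sqrt(34) /3145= -0.42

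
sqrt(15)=3.87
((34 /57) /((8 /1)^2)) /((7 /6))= 0.01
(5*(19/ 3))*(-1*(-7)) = 665/ 3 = 221.67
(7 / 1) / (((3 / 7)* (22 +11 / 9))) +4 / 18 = 1741 / 1881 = 0.93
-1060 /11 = -96.36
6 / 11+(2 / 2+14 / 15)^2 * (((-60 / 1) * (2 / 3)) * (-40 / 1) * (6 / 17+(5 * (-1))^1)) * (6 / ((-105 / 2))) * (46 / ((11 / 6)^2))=3129581926 / 71995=43469.43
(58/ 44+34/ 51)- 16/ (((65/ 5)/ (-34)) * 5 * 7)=95509/ 30030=3.18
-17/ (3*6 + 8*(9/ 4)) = -17/ 36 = -0.47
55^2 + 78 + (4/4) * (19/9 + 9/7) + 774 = 244465/63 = 3880.40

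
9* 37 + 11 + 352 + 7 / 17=11839 / 17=696.41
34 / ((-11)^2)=34 / 121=0.28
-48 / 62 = -24 / 31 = -0.77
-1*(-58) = 58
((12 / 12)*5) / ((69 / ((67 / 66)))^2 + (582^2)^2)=4489 / 103008142820196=0.00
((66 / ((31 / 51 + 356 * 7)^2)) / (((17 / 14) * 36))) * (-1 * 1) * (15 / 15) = -3927 / 16160257129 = -0.00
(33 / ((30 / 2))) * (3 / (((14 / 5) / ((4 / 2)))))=4.71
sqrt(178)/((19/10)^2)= 100 * sqrt(178)/361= 3.70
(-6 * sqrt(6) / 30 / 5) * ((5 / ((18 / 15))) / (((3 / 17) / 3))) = -6.94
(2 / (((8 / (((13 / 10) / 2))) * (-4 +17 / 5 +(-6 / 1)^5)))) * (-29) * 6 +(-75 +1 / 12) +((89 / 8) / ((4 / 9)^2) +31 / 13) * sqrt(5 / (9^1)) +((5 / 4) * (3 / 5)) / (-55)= -98606491 / 1316040 +97685 * sqrt(5) / 4992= -31.17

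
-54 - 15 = -69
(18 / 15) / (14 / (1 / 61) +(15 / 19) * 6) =57 / 40790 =0.00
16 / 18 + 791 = 7127 / 9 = 791.89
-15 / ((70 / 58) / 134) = -11658 / 7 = -1665.43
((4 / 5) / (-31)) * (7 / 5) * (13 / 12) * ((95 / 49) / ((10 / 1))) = -247 / 32550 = -0.01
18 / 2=9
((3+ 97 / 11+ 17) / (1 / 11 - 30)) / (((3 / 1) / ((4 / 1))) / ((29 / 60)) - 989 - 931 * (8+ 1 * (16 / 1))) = 9193 / 222605348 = 0.00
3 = 3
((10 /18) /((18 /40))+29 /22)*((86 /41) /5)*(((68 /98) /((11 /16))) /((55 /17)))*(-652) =-1179450745472 /5414807475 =-217.82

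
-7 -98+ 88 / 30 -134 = -3541 / 15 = -236.07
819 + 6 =825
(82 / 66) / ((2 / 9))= 123 / 22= 5.59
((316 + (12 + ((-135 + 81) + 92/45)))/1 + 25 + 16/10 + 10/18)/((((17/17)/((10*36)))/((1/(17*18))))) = 6064/17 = 356.71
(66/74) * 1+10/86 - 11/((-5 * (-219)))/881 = 1547353279/1534829745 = 1.01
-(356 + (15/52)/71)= -1314367/3692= -356.00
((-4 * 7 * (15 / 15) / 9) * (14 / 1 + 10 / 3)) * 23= -33488 / 27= -1240.30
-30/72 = -5/12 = -0.42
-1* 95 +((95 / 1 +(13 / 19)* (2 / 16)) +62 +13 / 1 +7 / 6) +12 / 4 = 36139 / 456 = 79.25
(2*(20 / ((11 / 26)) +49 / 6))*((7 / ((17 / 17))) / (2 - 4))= -25613 / 66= -388.08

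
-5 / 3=-1.67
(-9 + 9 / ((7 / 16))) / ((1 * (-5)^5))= -81 / 21875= -0.00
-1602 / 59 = -27.15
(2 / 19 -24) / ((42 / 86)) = -19522 / 399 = -48.93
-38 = -38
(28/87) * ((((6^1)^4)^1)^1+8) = 36512/87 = 419.68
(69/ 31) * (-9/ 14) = -621/ 434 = -1.43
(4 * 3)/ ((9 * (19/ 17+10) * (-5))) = -68/ 2835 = -0.02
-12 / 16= -3 / 4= -0.75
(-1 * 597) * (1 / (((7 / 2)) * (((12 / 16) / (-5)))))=7960 / 7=1137.14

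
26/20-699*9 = -62897/10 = -6289.70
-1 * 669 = -669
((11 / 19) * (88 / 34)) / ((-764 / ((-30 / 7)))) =3630 / 431851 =0.01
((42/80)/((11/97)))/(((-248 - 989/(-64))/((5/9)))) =-5432/491139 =-0.01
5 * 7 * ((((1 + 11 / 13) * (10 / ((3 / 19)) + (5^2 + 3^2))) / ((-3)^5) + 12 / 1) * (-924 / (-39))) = 383466160 / 41067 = 9337.57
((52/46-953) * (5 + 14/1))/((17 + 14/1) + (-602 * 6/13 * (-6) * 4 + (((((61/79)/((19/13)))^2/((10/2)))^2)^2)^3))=-2.70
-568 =-568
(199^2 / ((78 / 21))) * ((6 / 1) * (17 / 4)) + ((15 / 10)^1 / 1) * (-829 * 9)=13555599 / 52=260684.60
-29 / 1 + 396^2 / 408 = 6041 / 17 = 355.35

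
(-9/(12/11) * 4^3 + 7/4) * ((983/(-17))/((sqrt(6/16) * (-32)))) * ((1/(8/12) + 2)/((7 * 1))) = -2069215 * sqrt(6)/6528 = -776.43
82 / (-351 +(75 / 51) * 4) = -1394 / 5867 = -0.24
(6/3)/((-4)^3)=-1/32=-0.03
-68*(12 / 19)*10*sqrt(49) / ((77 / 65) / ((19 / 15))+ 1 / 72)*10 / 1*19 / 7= -1451174400 / 16879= -85975.14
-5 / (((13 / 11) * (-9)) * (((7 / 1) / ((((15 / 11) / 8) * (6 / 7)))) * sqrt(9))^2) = 125 / 5493488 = 0.00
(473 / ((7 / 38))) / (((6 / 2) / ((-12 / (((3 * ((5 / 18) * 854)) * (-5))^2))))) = -647064 / 797689375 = -0.00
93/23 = 4.04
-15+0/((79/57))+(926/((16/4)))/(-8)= -703/16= -43.94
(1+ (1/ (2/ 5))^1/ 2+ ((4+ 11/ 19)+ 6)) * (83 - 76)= 6825/ 76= 89.80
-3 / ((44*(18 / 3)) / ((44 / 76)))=-1 / 152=-0.01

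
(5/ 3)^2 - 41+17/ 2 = -535/ 18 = -29.72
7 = 7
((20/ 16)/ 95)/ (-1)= -1/ 76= -0.01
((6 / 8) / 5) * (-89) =-267 / 20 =-13.35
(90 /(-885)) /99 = -2 /1947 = -0.00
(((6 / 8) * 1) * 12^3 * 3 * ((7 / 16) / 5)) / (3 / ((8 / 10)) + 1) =6804 / 95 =71.62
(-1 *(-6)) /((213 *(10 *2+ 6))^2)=1 /5111574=0.00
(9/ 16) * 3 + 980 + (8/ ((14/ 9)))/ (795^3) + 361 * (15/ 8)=10370715991189/ 6252834000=1658.56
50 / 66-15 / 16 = -95 / 528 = -0.18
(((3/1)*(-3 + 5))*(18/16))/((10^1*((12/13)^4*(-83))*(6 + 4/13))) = -371293/209080320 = -0.00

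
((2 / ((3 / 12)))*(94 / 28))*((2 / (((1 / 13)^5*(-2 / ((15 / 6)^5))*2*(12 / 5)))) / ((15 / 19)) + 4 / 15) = -5180697496241 / 20160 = -256979042.47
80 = 80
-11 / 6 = -1.83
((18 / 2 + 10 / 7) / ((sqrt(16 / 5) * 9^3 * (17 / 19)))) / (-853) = -1387 * sqrt(5) / 295994412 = -0.00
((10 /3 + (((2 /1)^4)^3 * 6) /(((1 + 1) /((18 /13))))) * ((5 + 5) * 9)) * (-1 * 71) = -1413642660 /13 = -108741743.08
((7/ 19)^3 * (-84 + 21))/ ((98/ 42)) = -9261/ 6859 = -1.35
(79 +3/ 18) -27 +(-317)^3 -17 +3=-191129849/ 6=-31854974.83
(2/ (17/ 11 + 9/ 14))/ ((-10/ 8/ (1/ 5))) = -1232/ 8425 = -0.15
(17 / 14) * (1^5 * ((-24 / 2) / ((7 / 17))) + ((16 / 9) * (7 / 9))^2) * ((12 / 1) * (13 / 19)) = -552781112 / 2036097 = -271.49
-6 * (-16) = 96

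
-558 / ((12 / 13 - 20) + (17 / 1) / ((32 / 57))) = -232128 / 4661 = -49.80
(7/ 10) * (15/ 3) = 7/ 2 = 3.50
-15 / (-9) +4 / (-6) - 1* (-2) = 3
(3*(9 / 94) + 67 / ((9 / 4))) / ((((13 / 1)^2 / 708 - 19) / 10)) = -30013300 / 1872903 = -16.03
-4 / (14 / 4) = -8 / 7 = -1.14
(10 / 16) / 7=5 / 56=0.09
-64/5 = -12.80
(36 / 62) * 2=36 / 31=1.16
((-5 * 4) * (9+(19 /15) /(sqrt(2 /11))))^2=4560 * sqrt(22)+323368 /9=57318.07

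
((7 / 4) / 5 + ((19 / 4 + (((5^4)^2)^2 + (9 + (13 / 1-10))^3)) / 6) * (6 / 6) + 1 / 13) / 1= 39672852013681 / 1560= 25431315393.39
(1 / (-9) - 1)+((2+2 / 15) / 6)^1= -0.76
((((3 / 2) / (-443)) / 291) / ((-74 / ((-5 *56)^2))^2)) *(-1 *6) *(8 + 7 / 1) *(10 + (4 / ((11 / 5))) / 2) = 8297856000000 / 647100289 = 12823.14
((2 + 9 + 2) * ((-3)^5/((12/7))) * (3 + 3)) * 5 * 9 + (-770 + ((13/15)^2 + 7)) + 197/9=-24914143/50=-498282.86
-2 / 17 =-0.12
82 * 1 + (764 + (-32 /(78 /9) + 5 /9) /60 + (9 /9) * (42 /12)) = 5963123 /7020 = 849.45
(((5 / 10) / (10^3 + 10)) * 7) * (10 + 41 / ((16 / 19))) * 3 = 19719 / 32320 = 0.61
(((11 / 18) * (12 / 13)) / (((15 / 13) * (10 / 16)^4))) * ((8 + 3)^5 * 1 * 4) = 58050510848 / 28125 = 2064018.16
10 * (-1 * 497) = -4970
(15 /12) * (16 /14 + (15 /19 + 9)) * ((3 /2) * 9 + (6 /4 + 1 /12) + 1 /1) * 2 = 701555 /1596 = 439.57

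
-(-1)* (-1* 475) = -475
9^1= 9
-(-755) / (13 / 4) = 3020 / 13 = 232.31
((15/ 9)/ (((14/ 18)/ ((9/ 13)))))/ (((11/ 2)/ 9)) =2430/ 1001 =2.43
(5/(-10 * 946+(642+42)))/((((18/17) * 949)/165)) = -4675/49970544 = -0.00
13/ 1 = 13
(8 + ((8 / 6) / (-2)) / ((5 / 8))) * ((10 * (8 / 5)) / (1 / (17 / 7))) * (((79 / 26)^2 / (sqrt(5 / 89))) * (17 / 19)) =9389.14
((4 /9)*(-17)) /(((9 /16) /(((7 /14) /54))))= -0.12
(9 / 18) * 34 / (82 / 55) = 935 / 82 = 11.40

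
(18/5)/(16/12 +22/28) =756/445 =1.70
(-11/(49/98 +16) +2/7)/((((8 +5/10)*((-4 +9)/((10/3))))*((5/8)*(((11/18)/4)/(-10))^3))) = 13406.02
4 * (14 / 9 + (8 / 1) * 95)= 27416 / 9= 3046.22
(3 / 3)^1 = 1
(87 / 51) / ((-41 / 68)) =-116 / 41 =-2.83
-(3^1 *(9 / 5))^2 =-729 / 25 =-29.16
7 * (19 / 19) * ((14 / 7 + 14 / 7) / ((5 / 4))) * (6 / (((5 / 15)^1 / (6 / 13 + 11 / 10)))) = 204624 / 325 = 629.61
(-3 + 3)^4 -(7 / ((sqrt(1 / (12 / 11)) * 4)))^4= -21609 / 1936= -11.16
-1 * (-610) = 610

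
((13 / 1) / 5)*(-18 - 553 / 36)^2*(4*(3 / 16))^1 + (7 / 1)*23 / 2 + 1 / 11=213922703 / 95040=2250.87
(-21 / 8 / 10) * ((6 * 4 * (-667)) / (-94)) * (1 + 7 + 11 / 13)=-966483 / 2444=-395.45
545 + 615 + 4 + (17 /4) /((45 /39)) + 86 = 75221 /60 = 1253.68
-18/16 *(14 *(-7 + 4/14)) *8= 846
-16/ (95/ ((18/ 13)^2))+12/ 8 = 37797/ 32110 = 1.18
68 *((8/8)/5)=68/5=13.60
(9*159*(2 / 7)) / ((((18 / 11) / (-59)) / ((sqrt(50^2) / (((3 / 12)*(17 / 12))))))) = -247658400 / 119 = -2081163.03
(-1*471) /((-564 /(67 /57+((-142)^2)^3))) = 73367644211788375 /10716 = 6846551344885.07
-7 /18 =-0.39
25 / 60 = 5 / 12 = 0.42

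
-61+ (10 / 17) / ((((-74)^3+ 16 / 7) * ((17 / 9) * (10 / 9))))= -61.00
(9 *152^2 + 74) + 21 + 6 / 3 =208033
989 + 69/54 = 17825/18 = 990.28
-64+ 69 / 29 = -1787 / 29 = -61.62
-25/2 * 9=-225/2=-112.50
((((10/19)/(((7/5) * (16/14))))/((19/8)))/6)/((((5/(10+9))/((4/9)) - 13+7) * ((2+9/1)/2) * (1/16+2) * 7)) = -0.00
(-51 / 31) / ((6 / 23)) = -6.31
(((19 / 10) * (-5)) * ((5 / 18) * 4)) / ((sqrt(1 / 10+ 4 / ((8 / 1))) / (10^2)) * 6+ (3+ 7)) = -11875000 / 11249757+ 4750 * sqrt(15) / 3749919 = -1.05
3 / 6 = 1 / 2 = 0.50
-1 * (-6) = 6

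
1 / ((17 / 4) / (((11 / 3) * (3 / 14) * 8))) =176 / 119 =1.48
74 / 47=1.57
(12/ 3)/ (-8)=-1/ 2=-0.50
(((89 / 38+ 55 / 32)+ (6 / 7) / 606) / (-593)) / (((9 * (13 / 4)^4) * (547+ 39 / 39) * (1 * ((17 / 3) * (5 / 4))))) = -13969528 / 7948073322968415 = -0.00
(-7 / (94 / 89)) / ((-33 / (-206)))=-64169 / 1551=-41.37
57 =57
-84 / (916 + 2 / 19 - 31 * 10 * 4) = 798 / 3077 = 0.26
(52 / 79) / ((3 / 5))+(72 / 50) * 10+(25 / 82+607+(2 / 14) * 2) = 623.09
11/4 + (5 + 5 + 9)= 87/4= 21.75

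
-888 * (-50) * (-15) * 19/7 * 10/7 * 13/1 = -1645020000/49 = -33571836.73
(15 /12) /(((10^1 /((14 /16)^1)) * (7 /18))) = 9 /32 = 0.28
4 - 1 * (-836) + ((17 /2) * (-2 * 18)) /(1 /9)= -1914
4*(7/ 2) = 14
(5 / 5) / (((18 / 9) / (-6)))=-3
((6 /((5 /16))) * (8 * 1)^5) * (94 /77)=295698432 /385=768047.88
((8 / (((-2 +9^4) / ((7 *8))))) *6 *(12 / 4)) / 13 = 1152 / 12181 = 0.09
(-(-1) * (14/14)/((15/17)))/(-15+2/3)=-0.08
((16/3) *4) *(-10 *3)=-640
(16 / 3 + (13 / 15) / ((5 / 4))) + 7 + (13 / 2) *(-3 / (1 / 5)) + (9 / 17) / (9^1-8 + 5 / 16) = -1500649 / 17850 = -84.07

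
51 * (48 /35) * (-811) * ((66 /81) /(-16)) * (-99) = -10009362 /35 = -285981.77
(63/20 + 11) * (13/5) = 3679/100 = 36.79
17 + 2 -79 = -60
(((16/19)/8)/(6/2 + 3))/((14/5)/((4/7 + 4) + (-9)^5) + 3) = 2066555/353375319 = 0.01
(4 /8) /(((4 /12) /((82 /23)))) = 5.35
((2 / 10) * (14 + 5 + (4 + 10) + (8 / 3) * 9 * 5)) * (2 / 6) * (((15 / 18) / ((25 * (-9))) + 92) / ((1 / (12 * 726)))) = 8175011.68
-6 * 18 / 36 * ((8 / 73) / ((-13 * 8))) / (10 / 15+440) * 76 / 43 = 342 / 26973427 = 0.00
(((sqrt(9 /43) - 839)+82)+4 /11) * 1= -8323 /11+3 * sqrt(43) /43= -756.18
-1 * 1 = -1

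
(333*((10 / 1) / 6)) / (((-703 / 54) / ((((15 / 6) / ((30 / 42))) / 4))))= -2835 / 76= -37.30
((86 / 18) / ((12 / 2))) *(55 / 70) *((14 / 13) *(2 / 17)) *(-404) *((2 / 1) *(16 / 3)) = -6114944 / 17901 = -341.60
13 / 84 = 0.15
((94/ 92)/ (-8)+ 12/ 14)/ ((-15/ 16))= -1879/ 2415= -0.78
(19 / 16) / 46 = 19 / 736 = 0.03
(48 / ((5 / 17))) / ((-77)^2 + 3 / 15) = 136 / 4941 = 0.03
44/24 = 11/6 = 1.83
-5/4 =-1.25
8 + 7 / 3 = 31 / 3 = 10.33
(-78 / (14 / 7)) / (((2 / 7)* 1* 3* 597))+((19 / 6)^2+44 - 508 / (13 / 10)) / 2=-31375601 / 186264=-168.45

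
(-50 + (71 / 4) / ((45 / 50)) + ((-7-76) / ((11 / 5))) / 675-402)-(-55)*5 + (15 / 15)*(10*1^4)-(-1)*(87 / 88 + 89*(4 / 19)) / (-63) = -233287807 / 1580040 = -147.65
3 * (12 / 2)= 18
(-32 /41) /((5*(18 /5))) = -16 /369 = -0.04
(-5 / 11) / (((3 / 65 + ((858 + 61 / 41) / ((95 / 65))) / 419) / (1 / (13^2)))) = -8160025 / 4398130594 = -0.00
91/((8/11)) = 1001/8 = 125.12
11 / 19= 0.58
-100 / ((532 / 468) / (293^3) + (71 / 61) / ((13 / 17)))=-4488059092725 / 68311317601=-65.70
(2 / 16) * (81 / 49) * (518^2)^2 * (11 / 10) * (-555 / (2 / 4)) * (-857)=15567342363565146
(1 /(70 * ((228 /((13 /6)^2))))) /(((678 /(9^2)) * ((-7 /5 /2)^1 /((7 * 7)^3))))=-405769 /68704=-5.91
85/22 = 3.86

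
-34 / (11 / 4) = -136 / 11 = -12.36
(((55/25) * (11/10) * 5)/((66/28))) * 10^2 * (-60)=-30800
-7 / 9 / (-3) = 7 / 27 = 0.26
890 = 890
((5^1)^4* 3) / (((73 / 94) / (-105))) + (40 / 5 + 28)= -18503622 / 73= -253474.27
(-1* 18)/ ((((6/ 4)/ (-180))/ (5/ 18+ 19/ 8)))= 5730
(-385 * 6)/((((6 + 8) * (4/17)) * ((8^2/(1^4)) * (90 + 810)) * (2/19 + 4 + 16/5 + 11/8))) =-0.00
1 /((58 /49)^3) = 117649 /195112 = 0.60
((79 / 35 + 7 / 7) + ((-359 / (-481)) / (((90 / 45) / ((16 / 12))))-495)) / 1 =-24810343 / 50505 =-491.25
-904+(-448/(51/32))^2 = 203169592/2601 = 78112.11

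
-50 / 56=-25 / 28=-0.89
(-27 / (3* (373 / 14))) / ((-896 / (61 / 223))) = 549 / 5323456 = 0.00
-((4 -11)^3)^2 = -117649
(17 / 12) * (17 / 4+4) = 187 / 16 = 11.69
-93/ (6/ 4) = -62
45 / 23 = 1.96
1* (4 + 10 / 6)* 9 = 51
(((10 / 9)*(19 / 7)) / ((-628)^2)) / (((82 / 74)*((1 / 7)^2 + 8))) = 24605 / 28596192264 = 0.00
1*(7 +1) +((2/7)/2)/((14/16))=400/49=8.16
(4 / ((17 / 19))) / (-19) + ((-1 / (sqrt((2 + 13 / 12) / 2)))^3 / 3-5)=-89 / 17-16* sqrt(222) / 1369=-5.41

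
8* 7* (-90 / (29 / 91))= -458640 / 29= -15815.17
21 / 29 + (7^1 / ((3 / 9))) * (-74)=-1553.28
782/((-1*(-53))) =782/53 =14.75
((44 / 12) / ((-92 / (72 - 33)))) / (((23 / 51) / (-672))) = 1225224 / 529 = 2316.11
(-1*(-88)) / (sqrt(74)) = 44*sqrt(74) / 37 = 10.23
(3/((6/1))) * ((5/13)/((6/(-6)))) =-5/26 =-0.19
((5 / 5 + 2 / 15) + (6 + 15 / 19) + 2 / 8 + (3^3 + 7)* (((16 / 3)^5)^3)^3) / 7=2519553787726957183494889000000000.00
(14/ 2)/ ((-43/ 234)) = -1638/ 43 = -38.09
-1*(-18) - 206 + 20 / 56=-2627 / 14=-187.64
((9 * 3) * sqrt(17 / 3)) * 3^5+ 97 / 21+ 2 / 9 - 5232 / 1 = -329311 / 63+ 2187 * sqrt(51) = 10391.15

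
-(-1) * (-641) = -641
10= 10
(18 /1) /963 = 2 /107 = 0.02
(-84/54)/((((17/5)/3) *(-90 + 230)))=-1/102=-0.01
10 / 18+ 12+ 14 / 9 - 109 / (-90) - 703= -61891 / 90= -687.68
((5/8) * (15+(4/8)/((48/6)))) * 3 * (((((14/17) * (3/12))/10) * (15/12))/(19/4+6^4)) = 25305/45286912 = 0.00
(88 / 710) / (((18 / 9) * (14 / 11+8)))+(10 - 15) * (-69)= 6246346 / 18105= 345.01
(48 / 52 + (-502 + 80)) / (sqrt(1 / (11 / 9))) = -5474 * sqrt(11) / 39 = -465.52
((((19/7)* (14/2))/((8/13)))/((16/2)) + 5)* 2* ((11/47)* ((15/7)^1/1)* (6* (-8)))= -40095/94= -426.54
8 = 8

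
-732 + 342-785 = -1175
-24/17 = -1.41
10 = 10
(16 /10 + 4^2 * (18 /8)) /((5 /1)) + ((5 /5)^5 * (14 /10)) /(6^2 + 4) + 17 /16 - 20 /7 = 16129 /2800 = 5.76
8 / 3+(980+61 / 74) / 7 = 221887 / 1554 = 142.78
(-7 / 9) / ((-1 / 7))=49 / 9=5.44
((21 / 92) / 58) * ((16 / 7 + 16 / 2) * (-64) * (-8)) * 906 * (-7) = -87671808 / 667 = -131441.99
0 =0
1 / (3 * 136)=1 / 408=0.00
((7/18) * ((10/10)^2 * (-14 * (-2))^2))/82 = 3.72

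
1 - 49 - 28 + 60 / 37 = -2752 / 37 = -74.38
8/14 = 4/7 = 0.57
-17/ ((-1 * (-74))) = -17/ 74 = -0.23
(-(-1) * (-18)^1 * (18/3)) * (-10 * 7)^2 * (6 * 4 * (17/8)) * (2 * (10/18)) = -29988000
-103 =-103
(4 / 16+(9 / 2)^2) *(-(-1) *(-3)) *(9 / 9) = -123 / 2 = -61.50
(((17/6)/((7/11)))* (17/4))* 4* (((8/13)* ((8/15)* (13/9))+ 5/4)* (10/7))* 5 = 302005/324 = 932.11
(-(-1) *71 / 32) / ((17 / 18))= 639 / 272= 2.35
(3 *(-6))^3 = -5832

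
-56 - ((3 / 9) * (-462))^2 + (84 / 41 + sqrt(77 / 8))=-974568 / 41 + sqrt(154) / 4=-23766.85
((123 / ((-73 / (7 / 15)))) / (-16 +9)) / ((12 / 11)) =451 / 4380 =0.10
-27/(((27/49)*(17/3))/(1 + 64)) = -9555/17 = -562.06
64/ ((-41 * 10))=-32/ 205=-0.16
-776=-776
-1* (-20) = 20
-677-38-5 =-720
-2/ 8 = -1/ 4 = -0.25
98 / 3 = 32.67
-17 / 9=-1.89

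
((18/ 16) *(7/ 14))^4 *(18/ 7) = 59049/ 229376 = 0.26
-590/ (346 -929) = 590/ 583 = 1.01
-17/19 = -0.89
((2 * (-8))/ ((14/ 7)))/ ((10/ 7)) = -28/ 5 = -5.60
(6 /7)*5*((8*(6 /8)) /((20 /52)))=468 /7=66.86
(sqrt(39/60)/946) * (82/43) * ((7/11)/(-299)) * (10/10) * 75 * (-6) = 12915 * sqrt(65)/66894971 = 0.00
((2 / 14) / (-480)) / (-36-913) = 1 / 3188640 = 0.00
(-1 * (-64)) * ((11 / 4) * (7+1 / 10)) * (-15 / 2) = -9372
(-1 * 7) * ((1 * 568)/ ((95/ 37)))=-147112/ 95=-1548.55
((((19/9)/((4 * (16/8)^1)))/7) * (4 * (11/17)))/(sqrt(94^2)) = 0.00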